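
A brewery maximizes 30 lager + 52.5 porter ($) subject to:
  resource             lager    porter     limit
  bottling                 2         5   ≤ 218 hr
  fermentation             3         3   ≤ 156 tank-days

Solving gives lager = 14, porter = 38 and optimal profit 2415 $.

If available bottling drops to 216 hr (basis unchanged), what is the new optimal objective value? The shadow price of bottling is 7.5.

2400

Δb = -2, so new z* = 2415 + (7.5)·(-2) = 2415 − 15 = 2400.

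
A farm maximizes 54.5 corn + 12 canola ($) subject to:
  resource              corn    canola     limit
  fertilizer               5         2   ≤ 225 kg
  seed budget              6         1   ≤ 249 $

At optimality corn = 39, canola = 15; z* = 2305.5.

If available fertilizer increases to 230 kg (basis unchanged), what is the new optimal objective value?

2318

At the optimum: fertilizer uses 225 of 225 (binding); seed budget uses 249 of 249 (binding).
Dual feasibility on the basic columns requires 5·y_fertilizer + 6·y_seed budget = 54.5, 2·y_fertilizer + 1·y_seed budget = 12.
This yields shadow prices y_fertilizer = 2.5, y_seed budget = 7.
Δz = y_fertilizer·Δb = 2.5 × (5) = 12.5, so new z* = 2305.5 + 12.5 = 2318.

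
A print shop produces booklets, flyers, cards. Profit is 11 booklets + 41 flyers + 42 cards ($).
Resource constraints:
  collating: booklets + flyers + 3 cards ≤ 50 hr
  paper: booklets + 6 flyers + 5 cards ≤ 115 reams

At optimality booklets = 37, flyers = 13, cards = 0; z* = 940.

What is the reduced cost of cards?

Both collating and paper are binding at x*.
The binding rows give the dual system: 1·y_collating + 1·y_paper = 11 and 1·y_collating + 6·y_paper = 41.
→ y_collating = 5 and y_paper = 6.
Reduced cost of cards: c₃ − yᵀa₃ = 42 − (5·3 + 6·5) = 42 − 45 = -3.

-3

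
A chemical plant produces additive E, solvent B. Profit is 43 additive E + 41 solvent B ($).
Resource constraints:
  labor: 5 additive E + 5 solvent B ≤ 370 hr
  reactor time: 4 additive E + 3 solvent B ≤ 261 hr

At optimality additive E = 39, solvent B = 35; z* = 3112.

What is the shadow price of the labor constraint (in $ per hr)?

Check each constraint at x*: labor 370/370 (tight); reactor time 261/261 (tight).
Dual feasibility on the basic columns requires 5·y_labor + 4·y_reactor time = 43, 5·y_labor + 3·y_reactor time = 41.
This yields shadow prices y_labor = 7, y_reactor time = 2.
Shadow price of labor = 7.

7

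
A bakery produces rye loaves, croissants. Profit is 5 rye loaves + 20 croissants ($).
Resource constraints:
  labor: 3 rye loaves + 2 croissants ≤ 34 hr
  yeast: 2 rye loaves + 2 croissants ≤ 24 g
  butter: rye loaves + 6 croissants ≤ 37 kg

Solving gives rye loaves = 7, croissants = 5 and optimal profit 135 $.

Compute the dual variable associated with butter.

At the optimum: labor uses 31 of 34 (slack = 3); yeast uses 24 of 24 (binding); butter uses 37 of 37 (binding).
By complementary slackness, y = 0 for the non-binding constraint.
The binding rows give the dual system: 2·y_yeast + 1·y_butter = 5 and 2·y_yeast + 6·y_butter = 20.
Solving: y_yeast = 1, y_butter = 3.
Shadow price of butter = 3.

3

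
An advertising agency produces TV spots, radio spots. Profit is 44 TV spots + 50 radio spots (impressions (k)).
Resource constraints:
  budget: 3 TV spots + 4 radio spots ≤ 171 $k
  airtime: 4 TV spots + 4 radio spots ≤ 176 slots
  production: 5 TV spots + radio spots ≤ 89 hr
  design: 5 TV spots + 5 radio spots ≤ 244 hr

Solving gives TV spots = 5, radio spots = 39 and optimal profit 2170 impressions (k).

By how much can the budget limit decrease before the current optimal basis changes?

Binding constraints: budget, airtime. The basis is B = [[3,4],[4,4]] with det -4.
Per unit decrease in budget, x* moves by d = (1, -1).
The basis stays optimal until production becomes binding; allowable decrease = 6.25 $k.

6.25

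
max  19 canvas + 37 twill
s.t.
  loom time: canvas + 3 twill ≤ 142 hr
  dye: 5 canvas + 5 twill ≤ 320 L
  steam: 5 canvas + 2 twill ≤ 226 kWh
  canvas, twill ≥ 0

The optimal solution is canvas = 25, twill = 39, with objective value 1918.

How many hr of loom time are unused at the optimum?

loom time used = 1·25 + 3·39 = 142; slack = 142 − 142 = 0.

0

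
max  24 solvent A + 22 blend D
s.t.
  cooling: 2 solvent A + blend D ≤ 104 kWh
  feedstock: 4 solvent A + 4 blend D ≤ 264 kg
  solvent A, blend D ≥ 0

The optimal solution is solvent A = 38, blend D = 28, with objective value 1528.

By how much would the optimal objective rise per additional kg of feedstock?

At the optimum: cooling uses 104 of 104 (binding); feedstock uses 264 of 264 (binding).
The binding rows give the dual system: 2·y_cooling + 4·y_feedstock = 24 and 1·y_cooling + 4·y_feedstock = 22.
Solving: y_cooling = 2, y_feedstock = 5.
Shadow price of feedstock = 5.

5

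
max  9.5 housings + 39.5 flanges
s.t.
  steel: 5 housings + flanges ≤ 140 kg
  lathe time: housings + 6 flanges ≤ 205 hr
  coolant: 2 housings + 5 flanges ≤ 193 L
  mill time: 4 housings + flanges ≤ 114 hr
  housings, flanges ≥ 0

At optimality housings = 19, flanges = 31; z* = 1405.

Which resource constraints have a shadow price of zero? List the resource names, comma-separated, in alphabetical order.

mill time, steel

steel: 126/140 (slack 14)
lathe time: 205/205 (binding)
coolant: 193/193 (binding)
mill time: 107/114 (slack 7)
By complementary slackness, a constraint with positive slack has shadow price 0 → mill time, steel.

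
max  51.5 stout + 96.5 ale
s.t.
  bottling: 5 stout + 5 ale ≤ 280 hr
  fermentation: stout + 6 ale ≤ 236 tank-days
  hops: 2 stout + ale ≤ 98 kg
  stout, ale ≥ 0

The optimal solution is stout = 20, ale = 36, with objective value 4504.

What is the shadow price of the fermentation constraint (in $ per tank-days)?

Check each constraint at x*: bottling 280/280 (tight); fermentation 236/236 (tight); hops 76/98 (slack 22).
Slack constraints have shadow price 0 (complementary slackness).
The binding rows give the dual system: 5·y_bottling + 1·y_fermentation = 51.5 and 5·y_bottling + 6·y_fermentation = 96.5.
→ y_bottling = 8.5 and y_fermentation = 9.
Shadow price of fermentation = 9.

9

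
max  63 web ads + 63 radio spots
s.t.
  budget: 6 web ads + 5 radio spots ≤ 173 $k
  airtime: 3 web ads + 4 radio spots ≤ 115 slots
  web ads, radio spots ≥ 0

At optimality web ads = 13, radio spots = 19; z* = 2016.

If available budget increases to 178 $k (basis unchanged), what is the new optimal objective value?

At the optimum: budget uses 173 of 173 (binding); airtime uses 115 of 115 (binding).
The binding rows give the dual system: 6·y_budget + 3·y_airtime = 63 and 5·y_budget + 4·y_airtime = 63.
This yields shadow prices y_budget = 7, y_airtime = 7.
Δz = y_budget·Δb = 7 × (5) = 35, so new z* = 2016 + 35 = 2051.

2051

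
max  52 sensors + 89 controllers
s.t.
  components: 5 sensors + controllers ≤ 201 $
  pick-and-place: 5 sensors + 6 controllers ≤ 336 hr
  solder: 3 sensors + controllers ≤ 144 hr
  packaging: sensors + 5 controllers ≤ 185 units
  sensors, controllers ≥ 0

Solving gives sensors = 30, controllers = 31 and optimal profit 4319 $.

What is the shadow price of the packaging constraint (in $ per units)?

7

Check each constraint at x*: components 181/201 (slack 20); pick-and-place 336/336 (tight); solder 121/144 (slack 23); packaging 185/185 (tight).
Since components, solder are not tight, their duals are 0.
From A_Bᵀ y = c: 5·y_pick-and-place + 1·y_packaging = 52; 6·y_pick-and-place + 5·y_packaging = 89.
→ y_pick-and-place = 9 and y_packaging = 7.
Shadow price of packaging = 7.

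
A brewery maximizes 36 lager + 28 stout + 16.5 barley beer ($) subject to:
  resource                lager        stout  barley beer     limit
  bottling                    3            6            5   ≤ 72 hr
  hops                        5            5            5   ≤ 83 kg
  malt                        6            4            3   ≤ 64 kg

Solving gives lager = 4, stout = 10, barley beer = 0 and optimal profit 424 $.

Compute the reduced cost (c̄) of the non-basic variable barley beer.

Binding: bottling and malt. Non-binding: hops (13 unused).
Slack constraints have shadow price 0 (complementary slackness).
The binding rows give the dual system: 3·y_bottling + 6·y_malt = 36 and 6·y_bottling + 4·y_malt = 28.
This yields shadow prices y_bottling = 1, y_malt = 5.5.
Reduced cost of barley beer: c₃ − yᵀa₃ = 16.5 − (1·5 + 5.5·3) = 16.5 − 21.5 = -5.

-5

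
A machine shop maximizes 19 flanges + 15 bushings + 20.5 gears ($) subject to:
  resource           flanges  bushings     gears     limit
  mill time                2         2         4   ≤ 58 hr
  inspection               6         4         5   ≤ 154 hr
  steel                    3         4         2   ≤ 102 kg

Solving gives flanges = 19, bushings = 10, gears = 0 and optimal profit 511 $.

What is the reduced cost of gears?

-3.5

At the optimum: mill time uses 58 of 58 (binding); inspection uses 154 of 154 (binding); steel uses 97 of 102 (slack = 5).
Since steel is not tight, its dual is 0.
Dual feasibility on the basic columns requires 2·y_mill time + 6·y_inspection = 19, 2·y_mill time + 4·y_inspection = 15.
→ y_mill time = 3.5 and y_inspection = 2.
Reduced cost of gears: c₃ − yᵀa₃ = 20.5 − (3.5·4 + 2·5) = 20.5 − 24 = -3.5.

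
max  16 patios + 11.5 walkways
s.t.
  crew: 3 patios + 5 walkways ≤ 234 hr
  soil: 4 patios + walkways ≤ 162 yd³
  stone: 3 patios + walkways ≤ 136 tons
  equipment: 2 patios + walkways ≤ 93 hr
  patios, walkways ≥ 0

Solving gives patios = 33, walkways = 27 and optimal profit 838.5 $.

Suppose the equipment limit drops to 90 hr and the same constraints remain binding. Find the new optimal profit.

At the optimum: crew uses 234 of 234 (binding); soil uses 159 of 162 (slack = 3); stone uses 126 of 136 (slack = 10); equipment uses 93 of 93 (binding).
Slack constraints have shadow price 0 (complementary slackness).
Dual feasibility on the basic columns requires 3·y_crew + 2·y_equipment = 16, 5·y_crew + 1·y_equipment = 11.5.
This yields shadow prices y_crew = 1, y_equipment = 6.5.
Δz = y_equipment·Δb = 6.5 × (-3) = -19.5, so new z* = 838.5 − 19.5 = 819.

819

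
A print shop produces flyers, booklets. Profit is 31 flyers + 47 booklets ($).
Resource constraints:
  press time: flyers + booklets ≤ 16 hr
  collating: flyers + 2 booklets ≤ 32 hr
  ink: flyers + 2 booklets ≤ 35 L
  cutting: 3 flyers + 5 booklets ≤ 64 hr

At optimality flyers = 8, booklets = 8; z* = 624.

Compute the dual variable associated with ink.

0

Binding: press time and cutting. Non-binding: collating (8 unused), ink (11 unused).
Since collating, ink are not tight, their duals are 0.
The binding rows give the dual system: 1·y_press time + 3·y_cutting = 31 and 1·y_press time + 5·y_cutting = 47.
Solving: y_press time = 7, y_cutting = 8.
Shadow price of ink = 0.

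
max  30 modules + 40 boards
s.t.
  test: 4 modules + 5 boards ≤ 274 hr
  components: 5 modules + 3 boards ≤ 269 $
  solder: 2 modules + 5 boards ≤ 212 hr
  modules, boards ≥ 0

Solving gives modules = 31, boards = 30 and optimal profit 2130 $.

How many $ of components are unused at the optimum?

components used = 5·31 + 3·30 = 245; slack = 269 − 245 = 24.

24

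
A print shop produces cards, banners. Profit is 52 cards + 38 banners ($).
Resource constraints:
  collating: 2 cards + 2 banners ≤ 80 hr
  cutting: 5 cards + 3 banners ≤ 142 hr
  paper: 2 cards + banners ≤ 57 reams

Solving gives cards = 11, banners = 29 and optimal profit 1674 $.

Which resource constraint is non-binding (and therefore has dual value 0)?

collating: 80/80 (binding)
cutting: 142/142 (binding)
paper: 51/57 (slack 6)
By complementary slackness, a constraint with positive slack has shadow price 0 → paper.

paper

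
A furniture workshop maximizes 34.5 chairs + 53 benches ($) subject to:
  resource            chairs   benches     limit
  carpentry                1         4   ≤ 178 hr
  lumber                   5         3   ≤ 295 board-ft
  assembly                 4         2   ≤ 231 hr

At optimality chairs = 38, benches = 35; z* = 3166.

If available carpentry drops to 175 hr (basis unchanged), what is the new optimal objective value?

Check each constraint at x*: carpentry 178/178 (tight); lumber 295/295 (tight); assembly 222/231 (slack 9).
By complementary slackness, y = 0 for the non-binding constraint.
From A_Bᵀ y = c: 1·y_carpentry + 5·y_lumber = 34.5; 4·y_carpentry + 3·y_lumber = 53.
→ y_carpentry = 9.5 and y_lumber = 5.
Δz = y_carpentry·Δb = 9.5 × (-3) = -28.5, so new z* = 3166 − 28.5 = 3137.5.

3137.5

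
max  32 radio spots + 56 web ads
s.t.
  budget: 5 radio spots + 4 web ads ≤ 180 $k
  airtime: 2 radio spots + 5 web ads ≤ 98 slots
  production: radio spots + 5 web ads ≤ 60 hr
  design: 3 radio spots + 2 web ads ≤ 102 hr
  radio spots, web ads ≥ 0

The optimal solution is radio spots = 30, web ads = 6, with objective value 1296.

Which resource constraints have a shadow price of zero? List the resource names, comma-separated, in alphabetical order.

airtime, budget

budget: 174/180 (slack 6)
airtime: 90/98 (slack 8)
production: 60/60 (binding)
design: 102/102 (binding)
By complementary slackness, a constraint with positive slack has shadow price 0 → airtime, budget.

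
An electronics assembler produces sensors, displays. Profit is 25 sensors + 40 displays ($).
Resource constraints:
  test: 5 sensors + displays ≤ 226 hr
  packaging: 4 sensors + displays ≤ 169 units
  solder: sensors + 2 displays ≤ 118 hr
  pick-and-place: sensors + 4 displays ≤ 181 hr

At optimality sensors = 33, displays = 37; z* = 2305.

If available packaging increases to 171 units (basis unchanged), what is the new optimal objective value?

Binding: packaging and pick-and-place. Non-binding: test (24 unused), solder (11 unused).
Slack constraints have shadow price 0 (complementary slackness).
From A_Bᵀ y = c: 4·y_packaging + 1·y_pick-and-place = 25; 1·y_packaging + 4·y_pick-and-place = 40.
This yields shadow prices y_packaging = 4, y_pick-and-place = 9.
Δz = y_packaging·Δb = 4 × (2) = 8, so new z* = 2305 + 8 = 2313.

2313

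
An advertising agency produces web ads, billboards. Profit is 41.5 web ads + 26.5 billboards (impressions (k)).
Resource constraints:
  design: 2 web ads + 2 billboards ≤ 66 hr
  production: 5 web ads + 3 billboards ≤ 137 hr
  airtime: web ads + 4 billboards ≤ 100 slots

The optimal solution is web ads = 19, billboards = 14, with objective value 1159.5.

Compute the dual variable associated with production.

At the optimum: design uses 66 of 66 (binding); production uses 137 of 137 (binding); airtime uses 75 of 100 (slack = 25).
Slack constraints have shadow price 0 (complementary slackness).
Dual feasibility on the basic columns requires 2·y_design + 5·y_production = 41.5, 2·y_design + 3·y_production = 26.5.
→ y_design = 2 and y_production = 7.5.
Shadow price of production = 7.5.

7.5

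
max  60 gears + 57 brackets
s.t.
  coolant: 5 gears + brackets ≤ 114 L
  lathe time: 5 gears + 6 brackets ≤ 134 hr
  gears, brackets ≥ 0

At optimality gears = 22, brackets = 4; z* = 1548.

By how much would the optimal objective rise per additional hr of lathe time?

9

Check each constraint at x*: coolant 114/114 (tight); lathe time 134/134 (tight).
The binding rows give the dual system: 5·y_coolant + 5·y_lathe time = 60 and 1·y_coolant + 6·y_lathe time = 57.
Solving: y_coolant = 3, y_lathe time = 9.
Shadow price of lathe time = 9.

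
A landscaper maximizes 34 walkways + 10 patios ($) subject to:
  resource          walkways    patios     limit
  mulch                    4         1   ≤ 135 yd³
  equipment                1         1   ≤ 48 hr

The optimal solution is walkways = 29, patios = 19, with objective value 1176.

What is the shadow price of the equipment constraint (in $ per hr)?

2

Both mulch and equipment are binding at x*.
Dual feasibility on the basic columns requires 4·y_mulch + 1·y_equipment = 34, 1·y_mulch + 1·y_equipment = 10.
Solving: y_mulch = 8, y_equipment = 2.
Shadow price of equipment = 2.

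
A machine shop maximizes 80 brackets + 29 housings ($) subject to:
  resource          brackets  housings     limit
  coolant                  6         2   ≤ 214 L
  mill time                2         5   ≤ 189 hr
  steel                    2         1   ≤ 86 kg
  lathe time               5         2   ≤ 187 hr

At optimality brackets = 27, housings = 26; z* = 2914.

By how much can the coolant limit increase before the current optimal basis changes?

Binding constraints: coolant, lathe time. The basis is B = [[6,2],[5,2]] with det 2.
Per unit increase in coolant, x* moves by d = (1, -2.5).
The basis stays optimal until housings reaches 0; allowable increase = 10.4 L.

10.4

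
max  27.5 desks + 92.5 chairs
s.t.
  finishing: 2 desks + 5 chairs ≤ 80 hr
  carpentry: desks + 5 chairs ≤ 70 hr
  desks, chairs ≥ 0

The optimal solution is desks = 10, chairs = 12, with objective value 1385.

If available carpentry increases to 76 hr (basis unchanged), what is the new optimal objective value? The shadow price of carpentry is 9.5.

1442

Δb = 6, so new z* = 1385 + (9.5)·(6) = 1385 + 57 = 1442.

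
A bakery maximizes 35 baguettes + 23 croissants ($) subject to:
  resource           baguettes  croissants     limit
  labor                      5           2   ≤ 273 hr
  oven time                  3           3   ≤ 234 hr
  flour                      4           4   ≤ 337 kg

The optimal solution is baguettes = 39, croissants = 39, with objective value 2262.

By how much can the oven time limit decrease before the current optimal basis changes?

Binding constraints: labor, oven time. The basis is B = [[5,2],[3,3]] with det 9.
Per unit decrease in oven time, x* moves by d = (0.2222, -0.5556).
The basis stays optimal until croissants reaches 0; allowable decrease = 70.2 hr.

70.2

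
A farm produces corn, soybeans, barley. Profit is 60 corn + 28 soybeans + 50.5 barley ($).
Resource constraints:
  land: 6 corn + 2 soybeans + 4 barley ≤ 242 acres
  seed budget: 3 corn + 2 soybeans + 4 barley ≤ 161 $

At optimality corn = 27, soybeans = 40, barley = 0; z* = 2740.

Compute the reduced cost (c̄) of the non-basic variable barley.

-5.5

At the optimum: land uses 242 of 242 (binding); seed budget uses 161 of 161 (binding).
The binding rows give the dual system: 6·y_land + 3·y_seed budget = 60 and 2·y_land + 2·y_seed budget = 28.
Solving: y_land = 6, y_seed budget = 8.
Reduced cost of barley: c₃ − yᵀa₃ = 50.5 − (6·4 + 8·4) = 50.5 − 56 = -5.5.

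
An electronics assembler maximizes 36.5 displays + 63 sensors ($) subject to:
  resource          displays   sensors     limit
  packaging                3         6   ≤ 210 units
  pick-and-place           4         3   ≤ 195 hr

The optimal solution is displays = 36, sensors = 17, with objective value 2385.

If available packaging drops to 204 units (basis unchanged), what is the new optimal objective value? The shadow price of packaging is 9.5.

2328

Δb = -6, so new z* = 2385 + (9.5)·(-6) = 2385 − 57 = 2328.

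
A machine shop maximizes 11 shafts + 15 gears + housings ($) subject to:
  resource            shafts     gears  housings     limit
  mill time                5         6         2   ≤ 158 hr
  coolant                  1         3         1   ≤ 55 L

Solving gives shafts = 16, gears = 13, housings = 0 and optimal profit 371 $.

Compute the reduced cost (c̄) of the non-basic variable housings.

-4

Both mill time and coolant are binding at x*.
The binding rows give the dual system: 5·y_mill time + 1·y_coolant = 11 and 6·y_mill time + 3·y_coolant = 15.
Solving: y_mill time = 2, y_coolant = 1.
Reduced cost of housings: c₃ − yᵀa₃ = 1 − (2·2 + 1·1) = 1 − 5 = -4.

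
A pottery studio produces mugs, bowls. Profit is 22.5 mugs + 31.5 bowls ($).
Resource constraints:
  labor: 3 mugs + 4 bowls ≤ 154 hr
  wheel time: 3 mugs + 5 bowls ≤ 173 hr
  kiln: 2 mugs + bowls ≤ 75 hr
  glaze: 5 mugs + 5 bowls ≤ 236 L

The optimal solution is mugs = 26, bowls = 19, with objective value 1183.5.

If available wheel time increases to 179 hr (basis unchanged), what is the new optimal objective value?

1192.5

At the optimum: labor uses 154 of 154 (binding); wheel time uses 173 of 173 (binding); kiln uses 71 of 75 (slack = 4); glaze uses 225 of 236 (slack = 11).
Since kiln, glaze are not tight, their duals are 0.
Dual feasibility on the basic columns requires 3·y_labor + 3·y_wheel time = 22.5, 4·y_labor + 5·y_wheel time = 31.5.
Solving: y_labor = 6, y_wheel time = 1.5.
Δz = y_wheel time·Δb = 1.5 × (6) = 9, so new z* = 1183.5 + 9 = 1192.5.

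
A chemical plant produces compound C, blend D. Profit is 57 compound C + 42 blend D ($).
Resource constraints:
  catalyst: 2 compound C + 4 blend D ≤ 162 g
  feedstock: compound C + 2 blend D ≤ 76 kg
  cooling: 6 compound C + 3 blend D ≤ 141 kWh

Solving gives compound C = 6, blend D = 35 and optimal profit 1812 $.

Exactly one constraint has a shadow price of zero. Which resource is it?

catalyst

catalyst: 152/162 (slack 10)
feedstock: 76/76 (binding)
cooling: 141/141 (binding)
By complementary slackness, a constraint with positive slack has shadow price 0 → catalyst.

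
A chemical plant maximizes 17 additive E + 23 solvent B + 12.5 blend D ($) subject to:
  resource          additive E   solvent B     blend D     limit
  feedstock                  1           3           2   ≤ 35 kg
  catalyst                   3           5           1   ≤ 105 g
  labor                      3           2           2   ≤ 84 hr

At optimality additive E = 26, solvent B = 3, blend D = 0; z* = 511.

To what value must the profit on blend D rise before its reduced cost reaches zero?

Binding: feedstock and labor. Non-binding: catalyst (12 unused).
Slack constraints have shadow price 0 (complementary slackness).
The binding rows give the dual system: 1·y_feedstock + 3·y_labor = 17 and 3·y_feedstock + 2·y_labor = 23.
This yields shadow prices y_feedstock = 5, y_labor = 4.
blend D enters the basis when its profit ≥ yᵀa₃ = 5·2 + 4·2 = 18.

18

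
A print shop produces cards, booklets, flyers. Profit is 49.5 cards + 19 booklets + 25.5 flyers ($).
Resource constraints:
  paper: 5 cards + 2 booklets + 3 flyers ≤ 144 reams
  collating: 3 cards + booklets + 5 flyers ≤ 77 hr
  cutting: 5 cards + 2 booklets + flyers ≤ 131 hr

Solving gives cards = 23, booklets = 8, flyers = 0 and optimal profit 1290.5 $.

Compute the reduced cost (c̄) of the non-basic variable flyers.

-2

Check each constraint at x*: paper 131/144 (slack 13); collating 77/77 (tight); cutting 131/131 (tight).
By complementary slackness, y = 0 for the non-binding constraint.
The binding rows give the dual system: 3·y_collating + 5·y_cutting = 49.5 and 1·y_collating + 2·y_cutting = 19.
→ y_collating = 4 and y_cutting = 7.5.
Reduced cost of flyers: c₃ − yᵀa₃ = 25.5 − (4·5 + 7.5·1) = 25.5 − 27.5 = -2.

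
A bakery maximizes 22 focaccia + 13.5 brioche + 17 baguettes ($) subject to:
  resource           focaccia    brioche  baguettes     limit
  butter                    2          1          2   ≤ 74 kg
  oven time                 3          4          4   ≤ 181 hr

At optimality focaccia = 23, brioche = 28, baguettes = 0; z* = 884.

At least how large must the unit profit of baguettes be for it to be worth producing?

23

Check each constraint at x*: butter 74/74 (tight); oven time 181/181 (tight).
The binding rows give the dual system: 2·y_butter + 3·y_oven time = 22 and 1·y_butter + 4·y_oven time = 13.5.
This yields shadow prices y_butter = 9.5, y_oven time = 1.
baguettes enters the basis when its profit ≥ yᵀa₃ = 9.5·2 + 1·4 = 23.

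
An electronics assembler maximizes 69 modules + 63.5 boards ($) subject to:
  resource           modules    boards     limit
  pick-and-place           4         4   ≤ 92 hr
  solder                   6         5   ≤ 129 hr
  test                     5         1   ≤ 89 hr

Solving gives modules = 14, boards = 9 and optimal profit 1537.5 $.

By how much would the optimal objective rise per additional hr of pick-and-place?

Binding: pick-and-place and solder. Non-binding: test (10 unused).
Slack constraints have shadow price 0 (complementary slackness).
From A_Bᵀ y = c: 4·y_pick-and-place + 6·y_solder = 69; 4·y_pick-and-place + 5·y_solder = 63.5.
This yields shadow prices y_pick-and-place = 9, y_solder = 5.5.
Shadow price of pick-and-place = 9.

9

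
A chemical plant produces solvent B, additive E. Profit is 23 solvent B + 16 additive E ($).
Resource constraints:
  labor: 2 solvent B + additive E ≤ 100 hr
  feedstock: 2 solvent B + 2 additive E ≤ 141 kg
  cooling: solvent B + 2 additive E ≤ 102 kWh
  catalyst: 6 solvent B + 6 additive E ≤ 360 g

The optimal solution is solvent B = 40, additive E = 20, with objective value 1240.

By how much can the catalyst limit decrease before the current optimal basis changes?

60

Binding constraints: labor, catalyst. The basis is B = [[2,1],[6,6]] with det 6.
Per unit decrease in catalyst, x* moves by d = (0.1667, -0.3333).
The basis stays optimal until additive E reaches 0; allowable decrease = 60 g.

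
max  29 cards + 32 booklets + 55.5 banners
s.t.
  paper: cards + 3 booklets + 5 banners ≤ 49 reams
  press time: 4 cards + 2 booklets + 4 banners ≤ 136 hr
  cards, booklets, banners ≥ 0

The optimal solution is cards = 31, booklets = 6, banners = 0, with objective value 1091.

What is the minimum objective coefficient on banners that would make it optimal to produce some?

Both paper and press time are binding at x*.
Dual feasibility on the basic columns requires 1·y_paper + 4·y_press time = 29, 3·y_paper + 2·y_press time = 32.
This yields shadow prices y_paper = 7, y_press time = 5.5.
banners enters the basis when its profit ≥ yᵀa₃ = 7·5 + 5.5·4 = 57.

57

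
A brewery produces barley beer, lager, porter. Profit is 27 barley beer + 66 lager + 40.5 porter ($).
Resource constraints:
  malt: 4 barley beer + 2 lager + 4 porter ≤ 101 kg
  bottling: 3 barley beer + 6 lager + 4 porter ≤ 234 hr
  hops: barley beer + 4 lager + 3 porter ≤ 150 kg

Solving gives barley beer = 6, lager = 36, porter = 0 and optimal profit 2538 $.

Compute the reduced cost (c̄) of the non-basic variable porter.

Check each constraint at x*: malt 96/101 (slack 5); bottling 234/234 (tight); hops 150/150 (tight).
Since malt is not tight, its dual is 0.
The binding rows give the dual system: 3·y_bottling + 1·y_hops = 27 and 6·y_bottling + 4·y_hops = 66.
→ y_bottling = 7 and y_hops = 6.
Reduced cost of porter: c₃ − yᵀa₃ = 40.5 − (7·4 + 6·3) = 40.5 − 46 = -5.5.

-5.5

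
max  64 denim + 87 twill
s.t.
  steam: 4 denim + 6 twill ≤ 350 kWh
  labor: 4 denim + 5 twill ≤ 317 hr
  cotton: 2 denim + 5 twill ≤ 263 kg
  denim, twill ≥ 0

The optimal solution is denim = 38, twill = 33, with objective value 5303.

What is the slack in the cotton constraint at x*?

22

cotton used = 2·38 + 5·33 = 241; slack = 263 − 241 = 22.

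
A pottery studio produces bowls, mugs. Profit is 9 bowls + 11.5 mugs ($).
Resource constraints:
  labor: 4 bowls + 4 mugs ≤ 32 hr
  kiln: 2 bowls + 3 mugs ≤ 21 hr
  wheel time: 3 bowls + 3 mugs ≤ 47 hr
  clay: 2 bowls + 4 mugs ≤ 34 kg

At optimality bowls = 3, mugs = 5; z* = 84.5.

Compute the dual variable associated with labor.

1

At the optimum: labor uses 32 of 32 (binding); kiln uses 21 of 21 (binding); wheel time uses 24 of 47 (slack = 23); clay uses 26 of 34 (slack = 8).
Slack constraints have shadow price 0 (complementary slackness).
The binding rows give the dual system: 4·y_labor + 2·y_kiln = 9 and 4·y_labor + 3·y_kiln = 11.5.
This yields shadow prices y_labor = 1, y_kiln = 2.5.
Shadow price of labor = 1.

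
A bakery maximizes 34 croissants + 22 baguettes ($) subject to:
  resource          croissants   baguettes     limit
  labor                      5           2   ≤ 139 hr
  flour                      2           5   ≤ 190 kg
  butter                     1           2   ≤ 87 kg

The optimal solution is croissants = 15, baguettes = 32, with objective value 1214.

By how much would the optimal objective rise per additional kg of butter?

Check each constraint at x*: labor 139/139 (tight); flour 190/190 (tight); butter 79/87 (slack 8).
By complementary slackness, y = 0 for the non-binding constraint.
From A_Bᵀ y = c: 5·y_labor + 2·y_flour = 34; 2·y_labor + 5·y_flour = 22.
Solving: y_labor = 6, y_flour = 2.
Shadow price of butter = 0.

0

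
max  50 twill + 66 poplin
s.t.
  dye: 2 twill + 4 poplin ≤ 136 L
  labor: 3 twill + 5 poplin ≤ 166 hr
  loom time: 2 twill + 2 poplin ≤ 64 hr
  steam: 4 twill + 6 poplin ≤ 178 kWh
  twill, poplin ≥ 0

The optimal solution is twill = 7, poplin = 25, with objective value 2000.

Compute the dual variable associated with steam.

At the optimum: dye uses 114 of 136 (slack = 22); labor uses 146 of 166 (slack = 20); loom time uses 64 of 64 (binding); steam uses 178 of 178 (binding).
Since dye, labor are not tight, their duals are 0.
From A_Bᵀ y = c: 2·y_loom time + 4·y_steam = 50; 2·y_loom time + 6·y_steam = 66.
This yields shadow prices y_loom time = 9, y_steam = 8.
Shadow price of steam = 8.

8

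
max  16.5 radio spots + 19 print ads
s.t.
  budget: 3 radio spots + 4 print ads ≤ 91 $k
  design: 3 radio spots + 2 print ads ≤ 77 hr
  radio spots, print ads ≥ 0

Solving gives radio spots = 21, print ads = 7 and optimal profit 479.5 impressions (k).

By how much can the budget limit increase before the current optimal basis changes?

Binding constraints: budget, design. The basis is B = [[3,4],[3,2]] with det -6.
Per unit increase in budget, x* moves by d = (-0.3333, 0.5).
The basis stays optimal until radio spots reaches 0; allowable increase = 63 $k.

63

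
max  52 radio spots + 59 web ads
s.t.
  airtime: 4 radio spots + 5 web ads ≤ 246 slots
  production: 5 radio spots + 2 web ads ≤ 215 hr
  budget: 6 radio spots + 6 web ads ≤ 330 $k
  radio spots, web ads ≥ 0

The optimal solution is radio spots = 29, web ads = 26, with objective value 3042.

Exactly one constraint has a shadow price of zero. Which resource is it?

airtime: 246/246 (binding)
production: 197/215 (slack 18)
budget: 330/330 (binding)
By complementary slackness, a constraint with positive slack has shadow price 0 → production.

production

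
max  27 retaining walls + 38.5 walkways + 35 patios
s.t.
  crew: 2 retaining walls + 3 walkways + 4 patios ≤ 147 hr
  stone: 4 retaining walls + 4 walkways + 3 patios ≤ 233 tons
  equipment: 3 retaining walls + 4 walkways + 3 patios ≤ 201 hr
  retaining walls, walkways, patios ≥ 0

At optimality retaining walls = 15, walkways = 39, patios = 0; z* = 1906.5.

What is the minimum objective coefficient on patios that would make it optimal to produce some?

42

Binding: crew and equipment. Non-binding: stone (17 unused).
By complementary slackness, y = 0 for the non-binding constraint.
From A_Bᵀ y = c: 2·y_crew + 3·y_equipment = 27; 3·y_crew + 4·y_equipment = 38.5.
This yields shadow prices y_crew = 7.5, y_equipment = 4.
patios enters the basis when its profit ≥ yᵀa₃ = 7.5·4 + 4·3 = 42.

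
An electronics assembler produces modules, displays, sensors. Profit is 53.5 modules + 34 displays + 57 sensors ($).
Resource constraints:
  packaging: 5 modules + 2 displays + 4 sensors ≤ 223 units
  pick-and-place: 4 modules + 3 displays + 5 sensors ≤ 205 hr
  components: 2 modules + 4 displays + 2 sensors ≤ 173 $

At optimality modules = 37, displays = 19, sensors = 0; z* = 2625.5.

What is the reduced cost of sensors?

-2

At the optimum: packaging uses 223 of 223 (binding); pick-and-place uses 205 of 205 (binding); components uses 150 of 173 (slack = 23).
By complementary slackness, y = 0 for the non-binding constraint.
From A_Bᵀ y = c: 5·y_packaging + 4·y_pick-and-place = 53.5; 2·y_packaging + 3·y_pick-and-place = 34.
→ y_packaging = 3.5 and y_pick-and-place = 9.
Reduced cost of sensors: c₃ − yᵀa₃ = 57 − (3.5·4 + 9·5) = 57 − 59 = -2.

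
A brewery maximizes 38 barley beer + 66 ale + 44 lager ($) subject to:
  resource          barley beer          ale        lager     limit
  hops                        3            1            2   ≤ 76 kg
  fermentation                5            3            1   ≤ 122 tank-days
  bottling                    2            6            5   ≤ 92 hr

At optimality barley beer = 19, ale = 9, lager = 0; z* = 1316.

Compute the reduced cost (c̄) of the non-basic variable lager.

-5

At the optimum: hops uses 66 of 76 (slack = 10); fermentation uses 122 of 122 (binding); bottling uses 92 of 92 (binding).
By complementary slackness, y = 0 for the non-binding constraint.
Dual feasibility on the basic columns requires 5·y_fermentation + 2·y_bottling = 38, 3·y_fermentation + 6·y_bottling = 66.
Solving: y_fermentation = 4, y_bottling = 9.
Reduced cost of lager: c₃ − yᵀa₃ = 44 − (4·1 + 9·5) = 44 − 49 = -5.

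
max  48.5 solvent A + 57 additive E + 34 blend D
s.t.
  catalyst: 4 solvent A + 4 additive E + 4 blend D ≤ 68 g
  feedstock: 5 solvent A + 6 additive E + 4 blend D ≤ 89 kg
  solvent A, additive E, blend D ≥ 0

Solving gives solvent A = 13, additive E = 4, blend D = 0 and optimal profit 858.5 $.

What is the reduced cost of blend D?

Both catalyst and feedstock are binding at x*.
Dual feasibility on the basic columns requires 4·y_catalyst + 5·y_feedstock = 48.5, 4·y_catalyst + 6·y_feedstock = 57.
Solving: y_catalyst = 1.5, y_feedstock = 8.5.
Reduced cost of blend D: c₃ − yᵀa₃ = 34 − (1.5·4 + 8.5·4) = 34 − 40 = -6.

-6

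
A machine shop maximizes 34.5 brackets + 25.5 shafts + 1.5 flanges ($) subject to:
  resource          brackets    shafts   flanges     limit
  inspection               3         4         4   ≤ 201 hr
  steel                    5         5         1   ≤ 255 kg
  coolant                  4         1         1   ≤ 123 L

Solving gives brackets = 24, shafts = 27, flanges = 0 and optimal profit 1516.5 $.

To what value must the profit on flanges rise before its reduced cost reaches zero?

7.5

Check each constraint at x*: inspection 180/201 (slack 21); steel 255/255 (tight); coolant 123/123 (tight).
By complementary slackness, y = 0 for the non-binding constraint.
From A_Bᵀ y = c: 5·y_steel + 4·y_coolant = 34.5; 5·y_steel + 1·y_coolant = 25.5.
→ y_steel = 4.5 and y_coolant = 3.
flanges enters the basis when its profit ≥ yᵀa₃ = 4.5·1 + 3·1 = 7.5.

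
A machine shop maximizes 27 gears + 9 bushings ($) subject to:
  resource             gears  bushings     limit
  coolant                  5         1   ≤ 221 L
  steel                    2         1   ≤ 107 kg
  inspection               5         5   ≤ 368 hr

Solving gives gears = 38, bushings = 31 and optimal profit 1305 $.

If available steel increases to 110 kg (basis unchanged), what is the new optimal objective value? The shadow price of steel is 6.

1323

Δb = 3, so new z* = 1305 + (6)·(3) = 1305 + 18 = 1323.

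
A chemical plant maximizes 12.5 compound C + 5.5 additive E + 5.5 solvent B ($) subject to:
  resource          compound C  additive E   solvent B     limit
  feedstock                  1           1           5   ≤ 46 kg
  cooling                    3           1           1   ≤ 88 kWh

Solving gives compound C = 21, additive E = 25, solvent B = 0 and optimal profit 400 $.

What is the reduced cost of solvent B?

-8

Check each constraint at x*: feedstock 46/46 (tight); cooling 88/88 (tight).
The binding rows give the dual system: 1·y_feedstock + 3·y_cooling = 12.5 and 1·y_feedstock + 1·y_cooling = 5.5.
Solving: y_feedstock = 2, y_cooling = 3.5.
Reduced cost of solvent B: c₃ − yᵀa₃ = 5.5 − (2·5 + 3.5·1) = 5.5 − 13.5 = -8.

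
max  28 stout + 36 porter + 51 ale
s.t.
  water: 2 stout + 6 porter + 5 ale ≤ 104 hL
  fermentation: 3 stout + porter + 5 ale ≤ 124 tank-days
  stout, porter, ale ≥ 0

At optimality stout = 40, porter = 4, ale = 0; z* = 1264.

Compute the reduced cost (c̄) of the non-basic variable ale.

At the optimum: water uses 104 of 104 (binding); fermentation uses 124 of 124 (binding).
Dual feasibility on the basic columns requires 2·y_water + 3·y_fermentation = 28, 6·y_water + 1·y_fermentation = 36.
This yields shadow prices y_water = 5, y_fermentation = 6.
Reduced cost of ale: c₃ − yᵀa₃ = 51 − (5·5 + 6·5) = 51 − 55 = -4.

-4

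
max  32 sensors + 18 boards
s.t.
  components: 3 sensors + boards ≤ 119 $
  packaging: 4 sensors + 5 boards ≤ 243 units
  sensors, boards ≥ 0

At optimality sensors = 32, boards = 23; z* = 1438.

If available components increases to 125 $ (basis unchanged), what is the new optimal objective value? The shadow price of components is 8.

Δb = 6, so new z* = 1438 + (8)·(6) = 1438 + 48 = 1486.

1486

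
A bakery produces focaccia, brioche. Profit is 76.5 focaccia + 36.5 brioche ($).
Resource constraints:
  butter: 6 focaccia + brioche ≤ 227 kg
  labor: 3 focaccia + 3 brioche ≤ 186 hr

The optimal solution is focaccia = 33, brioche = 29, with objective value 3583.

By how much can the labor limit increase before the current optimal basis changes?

495

Binding constraints: butter, labor. The basis is B = [[6,1],[3,3]] with det 15.
Per unit increase in labor, x* moves by d = (-0.0667, 0.4).
The basis stays optimal until focaccia reaches 0; allowable increase = 495 hr.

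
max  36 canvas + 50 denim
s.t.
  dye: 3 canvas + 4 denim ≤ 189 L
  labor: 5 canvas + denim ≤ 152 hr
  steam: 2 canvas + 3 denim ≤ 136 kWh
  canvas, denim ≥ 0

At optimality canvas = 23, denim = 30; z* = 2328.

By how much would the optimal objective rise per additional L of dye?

At the optimum: dye uses 189 of 189 (binding); labor uses 145 of 152 (slack = 7); steam uses 136 of 136 (binding).
By complementary slackness, y = 0 for the non-binding constraint.
From A_Bᵀ y = c: 3·y_dye + 2·y_steam = 36; 4·y_dye + 3·y_steam = 50.
Solving: y_dye = 8, y_steam = 6.
Shadow price of dye = 8.

8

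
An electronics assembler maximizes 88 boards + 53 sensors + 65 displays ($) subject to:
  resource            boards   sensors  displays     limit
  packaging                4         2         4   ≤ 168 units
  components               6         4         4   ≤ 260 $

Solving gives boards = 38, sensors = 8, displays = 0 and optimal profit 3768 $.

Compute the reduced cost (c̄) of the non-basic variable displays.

Check each constraint at x*: packaging 168/168 (tight); components 260/260 (tight).
The binding rows give the dual system: 4·y_packaging + 6·y_components = 88 and 2·y_packaging + 4·y_components = 53.
Solving: y_packaging = 8.5, y_components = 9.
Reduced cost of displays: c₃ − yᵀa₃ = 65 − (8.5·4 + 9·4) = 65 − 70 = -5.

-5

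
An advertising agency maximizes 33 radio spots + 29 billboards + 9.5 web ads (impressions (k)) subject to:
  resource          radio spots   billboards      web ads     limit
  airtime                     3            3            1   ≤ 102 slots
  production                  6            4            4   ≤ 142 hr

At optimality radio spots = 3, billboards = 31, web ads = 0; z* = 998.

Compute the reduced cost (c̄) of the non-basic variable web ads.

Check each constraint at x*: airtime 102/102 (tight); production 142/142 (tight).
The binding rows give the dual system: 3·y_airtime + 6·y_production = 33 and 3·y_airtime + 4·y_production = 29.
This yields shadow prices y_airtime = 7, y_production = 2.
Reduced cost of web ads: c₃ − yᵀa₃ = 9.5 − (7·1 + 2·4) = 9.5 − 15 = -5.5.

-5.5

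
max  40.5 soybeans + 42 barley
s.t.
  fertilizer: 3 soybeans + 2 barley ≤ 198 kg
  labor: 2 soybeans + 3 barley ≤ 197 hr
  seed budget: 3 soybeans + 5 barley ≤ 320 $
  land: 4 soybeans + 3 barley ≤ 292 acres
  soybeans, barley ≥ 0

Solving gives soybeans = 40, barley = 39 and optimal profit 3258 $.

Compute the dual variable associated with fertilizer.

Check each constraint at x*: fertilizer 198/198 (tight); labor 197/197 (tight); seed budget 315/320 (slack 5); land 277/292 (slack 15).
By complementary slackness, y = 0 for the non-binding constraints.
The binding rows give the dual system: 3·y_fertilizer + 2·y_labor = 40.5 and 2·y_fertilizer + 3·y_labor = 42.
Solving: y_fertilizer = 7.5, y_labor = 9.
Shadow price of fertilizer = 7.5.

7.5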